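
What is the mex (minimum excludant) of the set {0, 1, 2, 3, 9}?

The values 0, 1, 2, 3 are all present; 4 is the first non-negative integer missing from the set.

4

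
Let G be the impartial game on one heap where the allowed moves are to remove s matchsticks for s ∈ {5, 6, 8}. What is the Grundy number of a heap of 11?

2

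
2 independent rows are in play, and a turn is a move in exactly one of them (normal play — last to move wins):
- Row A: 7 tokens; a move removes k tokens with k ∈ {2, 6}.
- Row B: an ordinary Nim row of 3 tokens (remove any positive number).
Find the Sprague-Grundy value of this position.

2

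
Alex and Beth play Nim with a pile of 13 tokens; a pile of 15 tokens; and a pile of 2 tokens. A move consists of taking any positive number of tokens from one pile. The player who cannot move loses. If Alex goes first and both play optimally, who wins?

Compute the nim-sum pairwise:
13 ⊕ 15 = 2
2 ⊕ 2 = 0
The nim-sum is 0, so this is a P-position: the player to move is in a losing position under optimal play; Alex is about to move from it and so loses — Beth wins.

Beth wins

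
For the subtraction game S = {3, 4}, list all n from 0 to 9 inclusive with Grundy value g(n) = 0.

0, 1, 2, 7, 8, 9

Grundy values for subtraction set {3, 4}:
k:     0  1  2  3  4  5  6  7  8  9
g(k):  0  0  0  1  1  1  2  0  0  0
The P-positions (g = 0) in 0..9 are 0, 1, 2, 7, 8, 9.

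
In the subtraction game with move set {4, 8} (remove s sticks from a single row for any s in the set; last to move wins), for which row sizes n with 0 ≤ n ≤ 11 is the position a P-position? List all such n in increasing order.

Compute g(0), g(1), … for moves {4, 8}:
k:     0  1  2  3  4  5  6  7  8  9 10 11
g(k):  0  0  0  0  1  1  1  1  2  2  2  2
The P-positions (g = 0) in 0..11 are 0, 1, 2, 3.

0, 1, 2, 3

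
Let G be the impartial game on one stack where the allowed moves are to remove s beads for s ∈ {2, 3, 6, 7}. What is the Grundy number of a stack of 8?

Compute g(0), g(1), … for moves {2, 3, 6, 7}:
g(0) = mex{} = 0
g(1) = mex{} = 0
g(2) = mex{0} = 1
g(3) = mex{0} = 1
g(4) = mex{0,1} = 2
g(5) = mex{1} = 0
g(6) = mex{0,1,2} = 3
g(7) = mex{0,2} = 1
g(8) = mex{0,1,3} = 2
So g(8) = 2.

2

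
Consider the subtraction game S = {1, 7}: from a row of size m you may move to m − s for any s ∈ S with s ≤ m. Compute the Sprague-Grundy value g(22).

Compute g(0), g(1), … for moves {1, 7}:
k:     0  1  2  3  4  5  6  7  8  9 10 11 12 13 14 15 16 17 18 19 20 21 22
g(k):  0  1  0  1  0  1  0  1  0  1  0  1  0  1  0  1  0  1  0  1  0  1  0
So g(22) = 0.

0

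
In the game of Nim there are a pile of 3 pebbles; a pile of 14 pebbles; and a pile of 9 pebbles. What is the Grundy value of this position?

4

In binary:
  0011  (3)
  1110  (14)
  1001  (9)
  ----
  0100  (4)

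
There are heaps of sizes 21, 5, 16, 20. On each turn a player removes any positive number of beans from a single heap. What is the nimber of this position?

20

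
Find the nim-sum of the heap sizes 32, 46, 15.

Write each in binary and XOR column by column:
  100000  (32)
  101110  (46)
  001111  (15)
  ------
  000001  (1)

1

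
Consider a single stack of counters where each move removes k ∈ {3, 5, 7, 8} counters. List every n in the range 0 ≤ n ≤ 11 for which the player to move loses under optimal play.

Compute g(0), g(1), … for moves {3, 5, 7, 8}:
k:     0  1  2  3  4  5  6  7  8  9 10 11
g(k):  0  0  0  1  1  1  2  2  2  3  3  0
The P-positions (g = 0) in 0..11 are 0, 1, 2, 11.

0, 1, 2, 11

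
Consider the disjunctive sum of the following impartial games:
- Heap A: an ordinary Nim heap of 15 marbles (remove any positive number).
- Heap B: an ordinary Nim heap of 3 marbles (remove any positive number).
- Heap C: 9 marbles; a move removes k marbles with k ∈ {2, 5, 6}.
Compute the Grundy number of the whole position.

14

Heap A is a plain Nim heap of size 15, so its Grundy value is 15.
Heap B is a plain Nim heap of size 3, so its Grundy value is 3.
Grundy values for heap C (subtraction set {2, 5, 6}):
g(0) = mex{} = 0
g(1) = mex{} = 0
g(2) = mex{0} = 1
g(3) = mex{0} = 1
g(4) = mex{1} = 0
g(5) = mex{0,1} = 2
g(6) = mex{0} = 1
g(7) = mex{0,1,2} = 3
g(8) = mex{1} = 0
g(9) = mex{0,1,3} = 2
So g(9) = 2.
The value of a disjunctive sum is the nim-sum of the parts.
Combined value = 15 XOR 3 XOR 2 = 14.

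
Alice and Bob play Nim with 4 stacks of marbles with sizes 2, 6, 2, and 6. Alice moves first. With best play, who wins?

Bob wins

Nim-sum: 2 ⊕ 6 ⊕ 2 ⊕ 6 = 0.
The nim-sum is 0, so this is a P-position: the player to move is in a losing position under optimal play; Alice is about to move from it and so loses — Bob wins.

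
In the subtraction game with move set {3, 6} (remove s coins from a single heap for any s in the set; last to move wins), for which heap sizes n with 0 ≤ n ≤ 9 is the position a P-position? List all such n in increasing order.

Grundy values for subtraction set {3, 6}:
g(0) = mex{} = 0
g(1) = mex{} = 0
g(2) = mex{} = 0
g(3) = mex{0} = 1
g(4) = mex{0} = 1
g(5) = mex{0} = 1
g(6) = mex{0,1} = 2
g(7) = mex{0,1} = 2
g(8) = mex{0,1} = 2
g(9) = mex{1,2} = 0
The P-positions (g = 0) in 0..9 are 0, 1, 2, 9.

0, 1, 2, 9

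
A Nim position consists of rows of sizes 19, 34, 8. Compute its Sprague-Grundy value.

57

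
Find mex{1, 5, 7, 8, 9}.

0

0 is not in the set, so the mex is 0.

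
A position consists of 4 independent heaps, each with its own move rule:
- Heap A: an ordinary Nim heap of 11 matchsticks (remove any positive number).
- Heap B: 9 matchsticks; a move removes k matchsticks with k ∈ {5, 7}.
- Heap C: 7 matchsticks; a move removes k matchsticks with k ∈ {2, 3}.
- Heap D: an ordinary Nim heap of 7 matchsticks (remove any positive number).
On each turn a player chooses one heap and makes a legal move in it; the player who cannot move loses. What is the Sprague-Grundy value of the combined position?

Heap A is a plain Nim heap of size 11, so its Grundy value is 11.
For heap B, compute g(0), g(1), … with moves {5, 7}:
g(0) = mex{} = 0
g(1) = mex{} = 0
g(2) = mex{} = 0
g(3) = mex{} = 0
g(4) = mex{} = 0
g(5) = mex{0} = 1
g(6) = mex{0} = 1
g(7) = mex{0} = 1
g(8) = mex{0} = 1
g(9) = mex{0} = 1
So g(9) = 1.
Grundy values for heap C (subtraction set {2, 3}):
k:     0  1  2  3  4  5  6  7
g(k):  0  0  1  1  2  0  0  1
So g(7) = 1.
Heap D is a plain Nim heap of size 7, so its Grundy value is 7.
The value of a disjunctive sum is the nim-sum of the parts.
Combined value = 11 XOR 1 XOR 1 XOR 7 = 12.

12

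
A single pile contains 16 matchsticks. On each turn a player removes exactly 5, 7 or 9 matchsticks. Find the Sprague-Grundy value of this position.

0

Compute g(0), g(1), … for moves {5, 7, 9}:
k:     0  1  2  3  4  5  6  7  8  9 10 11 12 13 14 15 16
g(k):  0  0  0  0  0  1  1  1  1  1  2  2  2  2  0  0  0
So g(16) = 0.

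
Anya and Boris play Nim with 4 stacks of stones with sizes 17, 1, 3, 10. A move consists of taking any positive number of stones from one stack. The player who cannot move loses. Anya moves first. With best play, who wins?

Anya wins

Compute the nim-sum pairwise:
17 ^ 1 = 16
16 ^ 3 = 19
19 ^ 10 = 25
The nim-sum is 25 ≠ 0, so this is an N-position: the player to move can win; Anya has a winning move.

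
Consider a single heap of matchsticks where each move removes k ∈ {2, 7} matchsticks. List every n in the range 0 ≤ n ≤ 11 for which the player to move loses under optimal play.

Compute g(0), g(1), … for moves {2, 7}:
k:     0  1  2  3  4  5  6  7  8  9 10 11
g(k):  0  0  1  1  0  0  1  1  2  0  0  1
The P-positions (g = 0) in 0..11 are 0, 1, 4, 5, 9, 10.

0, 1, 4, 5, 9, 10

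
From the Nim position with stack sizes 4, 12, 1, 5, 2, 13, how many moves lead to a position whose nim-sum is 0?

Nim-sum: 4 ^ 12 ^ 1 ^ 5 ^ 2 ^ 13 = 3.
The overall nim-sum is X = 3. A stack of size p has a winning move iff p XOR X < p (reduce it to p XOR X).
  4: 4 XOR 3 = 7 ≥ 4 — no move.
  12: 12 XOR 3 = 15 ≥ 12 — no move.
  1: 1 XOR 3 = 2 ≥ 1 — no move.
  5: 5 XOR 3 = 6 ≥ 5 — no move.
  2: 2 XOR 3 = 1 < 2 — winning move (to 1).
  13: 13 XOR 3 = 14 ≥ 13 — no move.
That gives 1 winning move.

1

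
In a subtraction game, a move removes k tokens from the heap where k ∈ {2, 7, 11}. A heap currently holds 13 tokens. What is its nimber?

Compute g(0), g(1), … for moves {2, 7, 11}:
g(0) = mex{} = 0
g(1) = mex{} = 0
g(2) = mex{0} = 1
g(3) = mex{0} = 1
g(4) = mex{1} = 0
g(5) = mex{1} = 0
g(6) = mex{0} = 1
g(7) = mex{0} = 1
g(8) = mex{0,1} = 2
g(9) = mex{1} = 0
g(10) = mex{1,2} = 0
g(11) = mex{0} = 1
g(12) = mex{0} = 1
g(13) = mex{1} = 0
So g(13) = 0.

0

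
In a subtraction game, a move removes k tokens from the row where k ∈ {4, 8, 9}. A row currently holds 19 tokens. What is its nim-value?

1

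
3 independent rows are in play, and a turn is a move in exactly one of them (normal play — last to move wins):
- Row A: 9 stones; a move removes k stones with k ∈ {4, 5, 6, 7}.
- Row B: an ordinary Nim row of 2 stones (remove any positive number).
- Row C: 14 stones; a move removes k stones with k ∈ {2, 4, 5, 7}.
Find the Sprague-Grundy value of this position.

Grundy values for row A (subtraction set {4, 5, 6, 7}):
k:     0  1  2  3  4  5  6  7  8  9
g(k):  0  0  0  0  1  1  1  1  2  2
So g(9) = 2.
Row B is a plain Nim row of size 2, so its Grundy value is 2.
Grundy values for row C (subtraction set {2, 4, 5, 7}):
g(0) = mex{} = 0
g(1) = mex{} = 0
g(2) = mex{0} = 1
g(3) = mex{0} = 1
g(4) = mex{0,1} = 2
g(5) = mex{0,1} = 2
g(6) = mex{0,1,2} = 3
g(7) = mex{0,1,2} = 3
g(8) = mex{0,1,2,3} = 4
g(9) = mex{1,2,3} = 0
g(10) = mex{1,2,3,4} = 0
g(11) = mex{0,2,3} = 1
g(12) = mex{0,2,3,4} = 1
g(13) = mex{0,1,3,4} = 2
g(14) = mex{0,1,3} = 2
So g(14) = 2.
The value of a disjunctive sum is the nim-sum of the parts.
Combined value = 2 XOR 2 XOR 2 = 2.

2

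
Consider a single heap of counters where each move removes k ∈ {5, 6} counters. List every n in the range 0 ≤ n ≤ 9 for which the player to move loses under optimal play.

0, 1, 2, 3, 4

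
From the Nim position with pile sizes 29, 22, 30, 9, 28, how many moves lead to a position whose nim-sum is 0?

0

Write each in binary and XOR column by column:
  11101  (29)
  10110  (22)
  11110  (30)
  01001  (9)
  11100  (28)
  -----
  00000  (0)
The nim-sum is already 0, so every move leaves a nonzero nim-sum — there are no winning moves.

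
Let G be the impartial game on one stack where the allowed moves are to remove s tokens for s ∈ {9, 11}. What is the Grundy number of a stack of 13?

1

Grundy values for subtraction set {9, 11}:
g(0) = mex{} = 0
g(1) = mex{} = 0
g(2) = mex{} = 0
g(3) = mex{} = 0
g(4) = mex{} = 0
g(5) = mex{} = 0
g(6) = mex{} = 0
g(7) = mex{} = 0
g(8) = mex{} = 0
g(9) = mex{0} = 1
g(10) = mex{0} = 1
g(11) = mex{0} = 1
g(12) = mex{0} = 1
g(13) = mex{0} = 1
So g(13) = 1.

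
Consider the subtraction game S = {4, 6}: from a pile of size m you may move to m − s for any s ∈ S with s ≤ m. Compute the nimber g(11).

Build the Grundy sequence with g(k) = mex{g(k−s) : s ∈ {4, 6}, s ≤ k}:
g(0) = mex{} = 0
g(1) = mex{} = 0
g(2) = mex{} = 0
g(3) = mex{} = 0
g(4) = mex{0} = 1
g(5) = mex{0} = 1
g(6) = mex{0} = 1
g(7) = mex{0} = 1
g(8) = mex{0,1} = 2
g(9) = mex{0,1} = 2
g(10) = mex{1} = 0
g(11) = mex{1} = 0
So g(11) = 0.

0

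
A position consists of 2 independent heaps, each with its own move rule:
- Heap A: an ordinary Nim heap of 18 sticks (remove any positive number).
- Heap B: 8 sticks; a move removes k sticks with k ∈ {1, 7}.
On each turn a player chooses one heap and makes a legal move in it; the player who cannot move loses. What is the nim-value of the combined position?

Heap A is a plain Nim heap of size 18, so its Grundy value is 18.
Grundy values for heap B (subtraction set {1, 7}):
k:     0  1  2  3  4  5  6  7  8
g(k):  0  1  0  1  0  1  0  1  0
So g(8) = 0.
By the Sprague-Grundy theorem, the Grundy value of a sum of independent games is the XOR of the component values.
Combined value = 18 XOR 0 = 18.

18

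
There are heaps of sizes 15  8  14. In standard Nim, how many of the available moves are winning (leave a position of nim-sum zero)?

3

Compute the nim-sum pairwise:
15 ^ 8 = 7
7 ^ 14 = 9
The overall nim-sum is X = 9. A heap of size p has a winning move iff p XOR X < p (reduce it to p XOR X).
  15: 15 XOR 9 = 6 < 15 — winning move (to 6).
  8: 8 XOR 9 = 1 < 8 — winning move (to 1).
  14: 14 XOR 9 = 7 < 14 — winning move (to 7).
That gives 3 winning moves.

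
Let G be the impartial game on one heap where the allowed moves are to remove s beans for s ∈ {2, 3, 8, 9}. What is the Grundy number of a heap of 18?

Grundy values for subtraction set {2, 3, 8, 9}:
k:     0  1  2  3  4  5  6  7  8  9 10 11 12 13 14 15 16 17 18
g(k):  0  0  1  1  2  0  0  1  1  2  2  0  0  1  1  2  0  0  1
So g(18) = 1.

1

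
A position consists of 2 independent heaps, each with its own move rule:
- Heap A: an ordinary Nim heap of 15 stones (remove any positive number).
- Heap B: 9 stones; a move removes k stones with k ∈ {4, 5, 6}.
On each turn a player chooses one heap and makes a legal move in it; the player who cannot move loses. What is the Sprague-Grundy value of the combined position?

Heap A is a plain Nim heap of size 15, so its Grundy value is 15.
For heap B, compute g(0), g(1), … with moves {4, 5, 6}:
k:     0  1  2  3  4  5  6  7  8  9
g(k):  0  0  0  0  1  1  1  1  2  2
So g(9) = 2.
The value of a disjunctive sum is the nim-sum of the parts.
Combined value = 15 XOR 2 = 13.

13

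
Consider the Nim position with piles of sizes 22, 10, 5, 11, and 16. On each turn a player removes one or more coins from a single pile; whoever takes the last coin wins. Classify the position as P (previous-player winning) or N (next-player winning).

In binary:
  10110  (22)
  01010  (10)
  00101  (5)
  01011  (11)
  10000  (16)
  -----
  00010  (2)
The nim-sum is 2 ≠ 0, so this is an N-position: the player to move can win.

N-position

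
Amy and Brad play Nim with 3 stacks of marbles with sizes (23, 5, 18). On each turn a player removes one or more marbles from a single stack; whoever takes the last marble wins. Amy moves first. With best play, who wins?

Compute the nim-sum pairwise:
23 ⊕ 5 = 18
18 ⊕ 18 = 0
The nim-sum is 0, so this is a P-position: the player to move is in a losing position under optimal play; Amy is about to move from it and so loses — Brad wins.

Brad wins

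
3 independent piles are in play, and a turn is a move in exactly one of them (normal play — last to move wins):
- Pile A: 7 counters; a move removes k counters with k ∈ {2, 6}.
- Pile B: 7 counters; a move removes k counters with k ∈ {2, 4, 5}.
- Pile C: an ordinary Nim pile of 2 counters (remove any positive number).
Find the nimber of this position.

Build the Grundy sequence for pile A with g(k) = mex{g(k−s) : s ∈ {2, 6}, s ≤ k}:
g(0) = mex{} = 0
g(1) = mex{} = 0
g(2) = mex{0} = 1
g(3) = mex{0} = 1
g(4) = mex{1} = 0
g(5) = mex{1} = 0
g(6) = mex{0} = 1
g(7) = mex{0} = 1
So g(7) = 1.
Build the Grundy sequence for pile B with g(k) = mex{g(k−s) : s ∈ {2, 4, 5}, s ≤ k}:
g(0) = mex{} = 0
g(1) = mex{} = 0
g(2) = mex{0} = 1
g(3) = mex{0} = 1
g(4) = mex{0,1} = 2
g(5) = mex{0,1} = 2
g(6) = mex{0,1,2} = 3
g(7) = mex{1,2} = 0
So g(7) = 0.
Pile C is a plain Nim pile of size 2, so its Grundy value is 2.
By the Sprague-Grundy theorem, the Grundy value of a sum of independent games is the XOR of the component values.
Combined value = 1 ⊕ 0 ⊕ 2 = 3.

3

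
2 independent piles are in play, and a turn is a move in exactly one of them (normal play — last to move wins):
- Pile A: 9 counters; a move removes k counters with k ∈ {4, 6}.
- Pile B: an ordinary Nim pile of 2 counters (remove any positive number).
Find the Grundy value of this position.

Build the Grundy sequence for pile A with g(k) = mex{g(k−s) : s ∈ {4, 6}, s ≤ k}:
k:     0  1  2  3  4  5  6  7  8  9
g(k):  0  0  0  0  1  1  1  1  2  2
So g(9) = 2.
Pile B is a plain Nim pile of size 2, so its Grundy value is 2.
The value of a disjunctive sum is the nim-sum of the parts.
Combined value = 2 ⊕ 2 = 0.

0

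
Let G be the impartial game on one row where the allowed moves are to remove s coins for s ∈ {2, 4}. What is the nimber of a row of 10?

Build the Grundy sequence with g(k) = mex{g(k−s) : s ∈ {2, 4}, s ≤ k}:
k:     0  1  2  3  4  5  6  7  8  9 10
g(k):  0  0  1  1  2  2  0  0  1  1  2
So g(10) = 2.

2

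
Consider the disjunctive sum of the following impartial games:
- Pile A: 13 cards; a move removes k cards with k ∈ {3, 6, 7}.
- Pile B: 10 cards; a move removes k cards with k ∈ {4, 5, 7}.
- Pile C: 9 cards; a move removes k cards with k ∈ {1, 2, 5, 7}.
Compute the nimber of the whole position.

For pile A, compute g(0), g(1), … with moves {3, 6, 7}:
k:     0  1  2  3  4  5  6  7  8  9 10 11 12 13
g(k):  0  0  0  1  1  1  2  2  2  3  0  0  0  1
So g(13) = 1.
For pile B, compute g(0), g(1), … with moves {4, 5, 7}:
g(0) = mex{} = 0
g(1) = mex{} = 0
g(2) = mex{} = 0
g(3) = mex{} = 0
g(4) = mex{0} = 1
g(5) = mex{0} = 1
g(6) = mex{0} = 1
g(7) = mex{0} = 1
g(8) = mex{0,1} = 2
g(9) = mex{0,1} = 2
g(10) = mex{0,1} = 2
So g(10) = 2.
Grundy values for pile C (subtraction set {1, 2, 5, 7}):
g(0) = mex{} = 0
g(1) = mex{0} = 1
g(2) = mex{0,1} = 2
g(3) = mex{1,2} = 0
g(4) = mex{0,2} = 1
g(5) = mex{0,1} = 2
g(6) = mex{1,2} = 0
g(7) = mex{0,2} = 1
g(8) = mex{0,1} = 2
g(9) = mex{1,2} = 0
So g(9) = 0.
The value of a disjunctive sum is the nim-sum of the parts.
Combined value = 1 ⊕ 2 ⊕ 0 = 3.

3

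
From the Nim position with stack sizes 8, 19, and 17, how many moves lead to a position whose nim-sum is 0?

1

Compute the nim-sum pairwise:
8 ^ 19 = 27
27 ^ 17 = 10
The overall nim-sum is X = 10. A stack of size p has a winning move iff p XOR X < p (reduce it to p XOR X).
  8: 8 XOR 10 = 2 < 8 — winning move (to 2).
  19: 19 XOR 10 = 25 ≥ 19 — no move.
  17: 17 XOR 10 = 27 ≥ 17 — no move.
That gives 1 winning move.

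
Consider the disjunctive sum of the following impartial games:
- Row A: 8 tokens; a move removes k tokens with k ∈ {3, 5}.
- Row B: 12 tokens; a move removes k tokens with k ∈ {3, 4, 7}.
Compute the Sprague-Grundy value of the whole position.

Build the Grundy sequence for row A with g(k) = mex{g(k−s) : s ∈ {3, 5}, s ≤ k}:
k:     0  1  2  3  4  5  6  7  8
g(k):  0  0  0  1  1  1  2  2  0
So g(8) = 0.
Build the Grundy sequence for row B with g(k) = mex{g(k−s) : s ∈ {3, 4, 7}, s ≤ k}:
g(0) = mex{} = 0
g(1) = mex{} = 0
g(2) = mex{} = 0
g(3) = mex{0} = 1
g(4) = mex{0} = 1
g(5) = mex{0} = 1
g(6) = mex{0,1} = 2
g(7) = mex{0,1} = 2
g(8) = mex{0,1} = 2
g(9) = mex{0,1,2} = 3
g(10) = mex{1,2} = 0
g(11) = mex{1,2} = 0
g(12) = mex{1,2,3} = 0
So g(12) = 0.
The value of a disjunctive sum is the nim-sum of the parts.
Combined value = 0 XOR 0 = 0.

0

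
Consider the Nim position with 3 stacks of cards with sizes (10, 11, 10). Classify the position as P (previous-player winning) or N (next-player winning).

N-position

Nim-sum: 10 ^ 11 ^ 10 = 11.
The nim-sum is 11 ≠ 0, so this is an N-position: the player to move can win.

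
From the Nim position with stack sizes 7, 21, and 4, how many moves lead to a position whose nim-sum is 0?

1

Nim-sum: 7 ⊕ 21 ⊕ 4 = 22.
The overall nim-sum is X = 22. A stack of size p has a winning move iff p XOR X < p (reduce it to p XOR X).
  7: 7 XOR 22 = 17 ≥ 7 — no move.
  21: 21 XOR 22 = 3 < 21 — winning move (to 3).
  4: 4 XOR 22 = 18 ≥ 4 — no move.
That gives 1 winning move.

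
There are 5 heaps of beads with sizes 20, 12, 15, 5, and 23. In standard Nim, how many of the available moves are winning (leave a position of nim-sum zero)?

In binary:
  10100  (20)
  01100  (12)
  01111  (15)
  00101  (5)
  10111  (23)
  -----
  00101  (5)
The overall nim-sum is X = 5. A heap of size p has a winning move iff p XOR X < p (reduce it to p XOR X).
  20: 20 XOR 5 = 17 < 20 — winning move (to 17).
  12: 12 XOR 5 = 9 < 12 — winning move (to 9).
  15: 15 XOR 5 = 10 < 15 — winning move (to 10).
  5: 5 XOR 5 = 0 < 5 — winning move (to 0).
  23: 23 XOR 5 = 18 < 23 — winning move (to 18).
That gives 5 winning moves.

5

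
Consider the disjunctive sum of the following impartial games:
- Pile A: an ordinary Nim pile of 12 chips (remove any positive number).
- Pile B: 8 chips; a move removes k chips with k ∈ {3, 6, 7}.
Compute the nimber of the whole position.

14

Pile A is a plain Nim pile of size 12, so its Grundy value is 12.
Build the Grundy sequence for pile B with g(k) = mex{g(k−s) : s ∈ {3, 6, 7}, s ≤ k}:
g(0) = mex{} = 0
g(1) = mex{} = 0
g(2) = mex{} = 0
g(3) = mex{0} = 1
g(4) = mex{0} = 1
g(5) = mex{0} = 1
g(6) = mex{0,1} = 2
g(7) = mex{0,1} = 2
g(8) = mex{0,1} = 2
So g(8) = 2.
By the Sprague-Grundy theorem, the Grundy value of a sum of independent games is the XOR of the component values.
Combined value = 12 XOR 2 = 14.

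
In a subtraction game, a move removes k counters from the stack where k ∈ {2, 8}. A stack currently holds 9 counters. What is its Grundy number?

2

Build the Grundy sequence with g(k) = mex{g(k−s) : s ∈ {2, 8}, s ≤ k}:
g(0) = mex{} = 0
g(1) = mex{} = 0
g(2) = mex{0} = 1
g(3) = mex{0} = 1
g(4) = mex{1} = 0
g(5) = mex{1} = 0
g(6) = mex{0} = 1
g(7) = mex{0} = 1
g(8) = mex{0,1} = 2
g(9) = mex{0,1} = 2
So g(9) = 2.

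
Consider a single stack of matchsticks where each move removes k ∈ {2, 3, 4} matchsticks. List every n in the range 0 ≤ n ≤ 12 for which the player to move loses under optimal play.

0, 1, 6, 7, 12

Build the Grundy sequence with g(k) = mex{g(k−s) : s ∈ {2, 3, 4}, s ≤ k}:
k:     0  1  2  3  4  5  6  7  8  9 10 11 12
g(k):  0  0  1  1  2  2  0  0  1  1  2  2  0
The P-positions (g = 0) in 0..12 are 0, 1, 6, 7, 12.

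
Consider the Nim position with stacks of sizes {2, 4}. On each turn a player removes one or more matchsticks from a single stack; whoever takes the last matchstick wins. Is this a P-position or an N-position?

In binary:
  010  (2)
  100  (4)
  ---
  110  (6)
The nim-sum is 6 ≠ 0, so this is an N-position: the player to move can win.

N-position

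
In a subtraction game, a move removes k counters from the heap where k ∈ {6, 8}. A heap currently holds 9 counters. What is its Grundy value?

1

Build the Grundy sequence with g(k) = mex{g(k−s) : s ∈ {6, 8}, s ≤ k}:
k:     0  1  2  3  4  5  6  7  8  9
g(k):  0  0  0  0  0  0  1  1  1  1
So g(9) = 1.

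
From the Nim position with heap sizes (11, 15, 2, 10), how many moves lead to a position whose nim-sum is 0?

Nim-sum: 11 ^ 15 ^ 2 ^ 10 = 12.
The overall nim-sum is X = 12. A heap of size p has a winning move iff p XOR X < p (reduce it to p XOR X).
  11: 11 XOR 12 = 7 < 11 — winning move (to 7).
  15: 15 XOR 12 = 3 < 15 — winning move (to 3).
  2: 2 XOR 12 = 14 ≥ 2 — no move.
  10: 10 XOR 12 = 6 < 10 — winning move (to 6).
That gives 3 winning moves.

3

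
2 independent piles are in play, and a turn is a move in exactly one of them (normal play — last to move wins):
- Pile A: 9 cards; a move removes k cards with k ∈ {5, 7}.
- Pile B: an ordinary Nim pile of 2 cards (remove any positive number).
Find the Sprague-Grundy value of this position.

3

Build the Grundy sequence for pile A with g(k) = mex{g(k−s) : s ∈ {5, 7}, s ≤ k}:
g(0) = mex{} = 0
g(1) = mex{} = 0
g(2) = mex{} = 0
g(3) = mex{} = 0
g(4) = mex{} = 0
g(5) = mex{0} = 1
g(6) = mex{0} = 1
g(7) = mex{0} = 1
g(8) = mex{0} = 1
g(9) = mex{0} = 1
So g(9) = 1.
Pile B is a plain Nim pile of size 2, so its Grundy value is 2.
By the Sprague-Grundy theorem, the Grundy value of a sum of independent games is the XOR of the component values.
Combined value = 1 ⊕ 2 = 3.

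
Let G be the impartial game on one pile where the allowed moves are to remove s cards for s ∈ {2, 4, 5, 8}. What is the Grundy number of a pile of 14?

Grundy values for subtraction set {2, 4, 5, 8}:
g(0) = mex{} = 0
g(1) = mex{} = 0
g(2) = mex{0} = 1
g(3) = mex{0} = 1
g(4) = mex{0,1} = 2
g(5) = mex{0,1} = 2
g(6) = mex{0,1,2} = 3
g(7) = mex{1,2} = 0
g(8) = mex{0,1,2,3} = 4
g(9) = mex{0,2} = 1
g(10) = mex{1,2,3,4} = 0
g(11) = mex{0,1,3} = 2
g(12) = mex{0,2,4} = 1
g(13) = mex{1,2,4} = 0
g(14) = mex{0,1,3} = 2
So g(14) = 2.

2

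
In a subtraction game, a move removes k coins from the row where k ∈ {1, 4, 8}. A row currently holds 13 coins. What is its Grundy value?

Build the Grundy sequence with g(k) = mex{g(k−s) : s ∈ {1, 4, 8}, s ≤ k}:
g(0) = mex{} = 0
g(1) = mex{0} = 1
g(2) = mex{1} = 0
g(3) = mex{0} = 1
g(4) = mex{0,1} = 2
g(5) = mex{1,2} = 0
g(6) = mex{0} = 1
g(7) = mex{1} = 0
g(8) = mex{0,2} = 1
g(9) = mex{0,1} = 2
g(10) = mex{0,1,2} = 3
g(11) = mex{0,1,3} = 2
g(12) = mex{1,2} = 0
g(13) = mex{0,2} = 1
So g(13) = 1.

1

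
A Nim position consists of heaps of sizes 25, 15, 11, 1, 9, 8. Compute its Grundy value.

Compute the nim-sum pairwise:
25 ⊕ 15 = 22
22 ⊕ 11 = 29
29 ⊕ 1 = 28
28 ⊕ 9 = 21
21 ⊕ 8 = 29

29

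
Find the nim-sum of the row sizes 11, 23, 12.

Bitwise XOR of the heap sizes:
  01011  (11)
  10111  (23)
  01100  (12)
  -----
  10000  (16)

16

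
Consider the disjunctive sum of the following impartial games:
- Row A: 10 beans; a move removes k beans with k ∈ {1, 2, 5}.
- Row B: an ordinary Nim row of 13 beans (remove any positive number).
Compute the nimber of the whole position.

12

Grundy values for row A (subtraction set {1, 2, 5}):
g(0) = mex{} = 0
g(1) = mex{0} = 1
g(2) = mex{0,1} = 2
g(3) = mex{1,2} = 0
g(4) = mex{0,2} = 1
g(5) = mex{0,1} = 2
g(6) = mex{1,2} = 0
g(7) = mex{0,2} = 1
g(8) = mex{0,1} = 2
g(9) = mex{1,2} = 0
g(10) = mex{0,2} = 1
So g(10) = 1.
Row B is a plain Nim row of size 13, so its Grundy value is 13.
The value of a disjunctive sum is the nim-sum of the parts.
Combined value = 1 ⊕ 13 = 12.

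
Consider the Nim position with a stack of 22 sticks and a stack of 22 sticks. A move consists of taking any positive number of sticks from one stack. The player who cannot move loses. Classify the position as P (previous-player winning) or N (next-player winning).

P-position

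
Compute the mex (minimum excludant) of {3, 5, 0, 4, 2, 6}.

0 is in the set but 1 is not, so the mex is 1.

1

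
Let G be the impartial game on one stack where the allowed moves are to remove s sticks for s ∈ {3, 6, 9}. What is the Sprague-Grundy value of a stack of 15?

1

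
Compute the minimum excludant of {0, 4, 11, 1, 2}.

The values 0, 1, 2 are all present; 3 is the first non-negative integer missing from the set.

3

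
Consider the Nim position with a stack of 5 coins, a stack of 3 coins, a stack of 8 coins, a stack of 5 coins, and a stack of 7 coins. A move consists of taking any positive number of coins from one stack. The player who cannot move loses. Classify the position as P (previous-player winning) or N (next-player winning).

Compute the nim-sum pairwise:
5 XOR 3 = 6
6 XOR 8 = 14
14 XOR 5 = 11
11 XOR 7 = 12
The nim-sum is 12 ≠ 0, so this is an N-position: the player to move can win.

N-position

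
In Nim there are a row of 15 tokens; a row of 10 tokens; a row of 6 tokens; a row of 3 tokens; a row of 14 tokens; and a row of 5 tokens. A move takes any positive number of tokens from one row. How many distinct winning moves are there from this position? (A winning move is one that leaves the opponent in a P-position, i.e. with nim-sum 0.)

3

Nim-sum: 15 ^ 10 ^ 6 ^ 3 ^ 14 ^ 5 = 11.
The overall nim-sum is X = 11. A row of size p has a winning move iff p XOR X < p (reduce it to p XOR X).
  15: 15 XOR 11 = 4 < 15 — winning move (to 4).
  10: 10 XOR 11 = 1 < 10 — winning move (to 1).
  6: 6 XOR 11 = 13 ≥ 6 — no move.
  3: 3 XOR 11 = 8 ≥ 3 — no move.
  14: 14 XOR 11 = 5 < 14 — winning move (to 5).
  5: 5 XOR 11 = 14 ≥ 5 — no move.
That gives 3 winning moves.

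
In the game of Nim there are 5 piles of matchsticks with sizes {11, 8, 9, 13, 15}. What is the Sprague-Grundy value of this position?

8

Compute the nim-sum pairwise:
11 XOR 8 = 3
3 XOR 9 = 10
10 XOR 13 = 7
7 XOR 15 = 8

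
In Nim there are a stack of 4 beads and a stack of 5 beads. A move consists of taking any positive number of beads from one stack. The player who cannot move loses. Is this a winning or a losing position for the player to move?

Winning position

In binary:
  100  (4)
  101  (5)
  ---
  001  (1)
The nim-sum is 1 ≠ 0, so this is an N-position: the player to move can win.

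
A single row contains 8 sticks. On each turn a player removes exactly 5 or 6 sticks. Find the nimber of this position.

Build the Grundy sequence with g(k) = mex{g(k−s) : s ∈ {5, 6}, s ≤ k}:
g(0) = mex{} = 0
g(1) = mex{} = 0
g(2) = mex{} = 0
g(3) = mex{} = 0
g(4) = mex{} = 0
g(5) = mex{0} = 1
g(6) = mex{0} = 1
g(7) = mex{0} = 1
g(8) = mex{0} = 1
So g(8) = 1.

1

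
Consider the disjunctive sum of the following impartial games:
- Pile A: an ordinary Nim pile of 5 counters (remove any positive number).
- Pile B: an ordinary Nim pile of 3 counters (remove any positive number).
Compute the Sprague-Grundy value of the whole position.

Pile A is a plain Nim pile of size 5, so its Grundy value is 5.
Pile B is a plain Nim pile of size 3, so its Grundy value is 3.
The value of a disjunctive sum is the nim-sum of the parts.
Combined value = 5 ⊕ 3 = 6.

6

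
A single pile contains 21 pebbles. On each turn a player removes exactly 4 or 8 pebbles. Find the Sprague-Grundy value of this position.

2

Grundy values for subtraction set {4, 8}:
k:     0  1  2  3  4  5  6  7  8  9 10 11 12 13 14 15 16 17 18 19 20 21
g(k):  0  0  0  0  1  1  1  1  2  2  2  2  0  0  0  0  1  1  1  1  2  2
So g(21) = 2.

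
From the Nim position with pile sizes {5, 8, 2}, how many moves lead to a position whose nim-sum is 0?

1

In binary:
  0101  (5)
  1000  (8)
  0010  (2)
  ----
  1111  (15)
The overall nim-sum is X = 15. A pile of size p has a winning move iff p XOR X < p (reduce it to p XOR X).
  5: 5 XOR 15 = 10 ≥ 5 — no move.
  8: 8 XOR 15 = 7 < 8 — winning move (to 7).
  2: 2 XOR 15 = 13 ≥ 2 — no move.
That gives 1 winning move.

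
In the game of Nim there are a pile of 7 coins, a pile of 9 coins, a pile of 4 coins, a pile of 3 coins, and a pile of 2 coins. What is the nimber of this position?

11

Compute the nim-sum pairwise:
7 ⊕ 9 = 14
14 ⊕ 4 = 10
10 ⊕ 3 = 9
9 ⊕ 2 = 11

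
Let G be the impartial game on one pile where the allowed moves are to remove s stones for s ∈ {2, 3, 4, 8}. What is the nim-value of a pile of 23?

Grundy values for subtraction set {2, 3, 4, 8}:
k:     0  1  2  3  4  5  6  7  8  9 10 11 12 13 14 15 16 17 18 19 20 21 22 23
g(k):  0  0  1  1  2  2  0  0  1  1  2  2  0  0  1  1  2  2  0  0  1  1  2  2
So g(23) = 2.

2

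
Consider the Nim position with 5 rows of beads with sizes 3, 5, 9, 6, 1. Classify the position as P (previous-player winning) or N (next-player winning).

N-position

In binary:
  0011  (3)
  0101  (5)
  1001  (9)
  0110  (6)
  0001  (1)
  ----
  1000  (8)
The nim-sum is 8 ≠ 0, so this is an N-position: the player to move can win.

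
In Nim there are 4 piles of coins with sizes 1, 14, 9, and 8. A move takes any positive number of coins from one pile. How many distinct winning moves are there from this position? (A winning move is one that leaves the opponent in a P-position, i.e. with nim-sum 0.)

3

Nim-sum: 1 ^ 14 ^ 9 ^ 8 = 14.
The overall nim-sum is X = 14. A pile of size p has a winning move iff p XOR X < p (reduce it to p XOR X).
  1: 1 XOR 14 = 15 ≥ 1 — no move.
  14: 14 XOR 14 = 0 < 14 — winning move (to 0).
  9: 9 XOR 14 = 7 < 9 — winning move (to 7).
  8: 8 XOR 14 = 6 < 8 — winning move (to 6).
That gives 3 winning moves.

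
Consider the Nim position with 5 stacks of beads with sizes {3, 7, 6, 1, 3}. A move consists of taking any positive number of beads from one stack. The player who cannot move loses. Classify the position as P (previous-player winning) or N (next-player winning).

P-position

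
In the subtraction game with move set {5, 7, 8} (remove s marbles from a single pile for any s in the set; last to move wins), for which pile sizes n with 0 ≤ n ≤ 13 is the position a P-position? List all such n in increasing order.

0, 1, 2, 3, 4, 13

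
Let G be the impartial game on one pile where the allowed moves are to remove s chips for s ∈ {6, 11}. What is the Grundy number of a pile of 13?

2

Grundy values for subtraction set {6, 11}:
g(0) = mex{} = 0
g(1) = mex{} = 0
g(2) = mex{} = 0
g(3) = mex{} = 0
g(4) = mex{} = 0
g(5) = mex{} = 0
g(6) = mex{0} = 1
g(7) = mex{0} = 1
g(8) = mex{0} = 1
g(9) = mex{0} = 1
g(10) = mex{0} = 1
g(11) = mex{0} = 1
g(12) = mex{0,1} = 2
g(13) = mex{0,1} = 2
So g(13) = 2.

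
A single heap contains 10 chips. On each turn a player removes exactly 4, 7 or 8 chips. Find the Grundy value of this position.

Grundy values for subtraction set {4, 7, 8}:
k:     0  1  2  3  4  5  6  7  8  9 10
g(k):  0  0  0  0  1  1  1  1  2  2  2
So g(10) = 2.

2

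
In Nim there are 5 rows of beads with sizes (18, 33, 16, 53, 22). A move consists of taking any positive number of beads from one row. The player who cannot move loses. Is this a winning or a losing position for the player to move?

In binary:
  010010  (18)
  100001  (33)
  010000  (16)
  110101  (53)
  010110  (22)
  ------
  000000  (0)
The nim-sum is 0, so this is a P-position: the player to move is in a losing position under optimal play.

Losing position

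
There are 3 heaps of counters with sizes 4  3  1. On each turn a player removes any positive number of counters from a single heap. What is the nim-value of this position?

6

In binary:
  100  (4)
  011  (3)
  001  (1)
  ---
  110  (6)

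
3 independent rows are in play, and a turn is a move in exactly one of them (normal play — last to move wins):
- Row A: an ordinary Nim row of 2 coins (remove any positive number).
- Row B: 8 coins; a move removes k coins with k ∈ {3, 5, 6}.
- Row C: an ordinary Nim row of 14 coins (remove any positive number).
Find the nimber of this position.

14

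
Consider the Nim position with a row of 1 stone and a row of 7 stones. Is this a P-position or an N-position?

N-position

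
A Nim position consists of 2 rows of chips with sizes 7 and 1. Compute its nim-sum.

6

Compute the nim-sum pairwise:
7 ⊕ 1 = 6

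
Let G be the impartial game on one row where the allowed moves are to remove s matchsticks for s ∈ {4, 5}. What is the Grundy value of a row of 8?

2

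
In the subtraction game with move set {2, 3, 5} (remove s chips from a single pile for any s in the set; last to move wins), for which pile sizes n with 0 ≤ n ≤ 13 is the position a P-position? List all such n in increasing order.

Grundy values for subtraction set {2, 3, 5}:
g(0) = mex{} = 0
g(1) = mex{} = 0
g(2) = mex{0} = 1
g(3) = mex{0} = 1
g(4) = mex{0,1} = 2
g(5) = mex{0,1} = 2
g(6) = mex{0,1,2} = 3
g(7) = mex{1,2} = 0
g(8) = mex{1,2,3} = 0
g(9) = mex{0,2,3} = 1
g(10) = mex{0,2} = 1
g(11) = mex{0,1,3} = 2
g(12) = mex{0,1} = 2
g(13) = mex{0,1,2} = 3
The P-positions (g = 0) in 0..13 are 0, 1, 7, 8.

0, 1, 7, 8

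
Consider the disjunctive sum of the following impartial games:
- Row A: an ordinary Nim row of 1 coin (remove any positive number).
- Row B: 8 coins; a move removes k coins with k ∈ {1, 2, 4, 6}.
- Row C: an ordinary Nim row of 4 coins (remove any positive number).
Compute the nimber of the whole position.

Row A is a plain Nim row of size 1, so its Grundy value is 1.
Build the Grundy sequence for row B with g(k) = mex{g(k−s) : s ∈ {1, 2, 4, 6}, s ≤ k}:
k:     0  1  2  3  4  5  6  7  8
g(k):  0  1  2  0  1  2  3  4  0
So g(8) = 0.
Row C is a plain Nim row of size 4, so its Grundy value is 4.
By the Sprague-Grundy theorem, the Grundy value of a sum of independent games is the XOR of the component values.
Combined value = 1 ⊕ 0 ⊕ 4 = 5.

5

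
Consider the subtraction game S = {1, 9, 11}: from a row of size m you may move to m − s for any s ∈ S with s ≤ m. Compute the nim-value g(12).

Build the Grundy sequence with g(k) = mex{g(k−s) : s ∈ {1, 9, 11}, s ≤ k}:
k:     0  1  2  3  4  5  6  7  8  9 10 11 12
g(k):  0  1  0  1  0  1  0  1  0  1  0  1  0
So g(12) = 0.

0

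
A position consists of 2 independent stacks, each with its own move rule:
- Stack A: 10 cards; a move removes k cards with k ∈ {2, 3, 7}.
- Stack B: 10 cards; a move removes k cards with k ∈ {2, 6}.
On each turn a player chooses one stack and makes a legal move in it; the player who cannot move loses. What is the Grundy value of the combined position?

1

Grundy values for stack A (subtraction set {2, 3, 7}):
k:     0  1  2  3  4  5  6  7  8  9 10
g(k):  0  0  1  1  2  0  0  1  1  2  0
So g(10) = 0.
Grundy values for stack B (subtraction set {2, 6}):
g(0) = mex{} = 0
g(1) = mex{} = 0
g(2) = mex{0} = 1
g(3) = mex{0} = 1
g(4) = mex{1} = 0
g(5) = mex{1} = 0
g(6) = mex{0} = 1
g(7) = mex{0} = 1
g(8) = mex{1} = 0
g(9) = mex{1} = 0
g(10) = mex{0} = 1
So g(10) = 1.
By the Sprague-Grundy theorem, the Grundy value of a sum of independent games is the XOR of the component values.
Combined value = 0 XOR 1 = 1.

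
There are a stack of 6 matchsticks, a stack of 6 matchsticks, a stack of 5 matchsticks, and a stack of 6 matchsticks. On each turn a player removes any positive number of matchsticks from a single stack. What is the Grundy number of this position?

3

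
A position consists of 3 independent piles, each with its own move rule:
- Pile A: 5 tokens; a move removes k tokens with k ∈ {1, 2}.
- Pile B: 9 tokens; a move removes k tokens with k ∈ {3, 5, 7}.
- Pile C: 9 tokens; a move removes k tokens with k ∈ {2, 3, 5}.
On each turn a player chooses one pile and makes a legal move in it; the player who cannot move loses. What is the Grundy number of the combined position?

For pile A, compute g(0), g(1), … with moves {1, 2}:
g(0) = mex{} = 0
g(1) = mex{0} = 1
g(2) = mex{0,1} = 2
g(3) = mex{1,2} = 0
g(4) = mex{0,2} = 1
g(5) = mex{0,1} = 2
So g(5) = 2.
Build the Grundy sequence for pile B with g(k) = mex{g(k−s) : s ∈ {3, 5, 7}, s ≤ k}:
g(0) = mex{} = 0
g(1) = mex{} = 0
g(2) = mex{} = 0
g(3) = mex{0} = 1
g(4) = mex{0} = 1
g(5) = mex{0} = 1
g(6) = mex{0,1} = 2
g(7) = mex{0,1} = 2
g(8) = mex{0,1} = 2
g(9) = mex{0,1,2} = 3
So g(9) = 3.
Build the Grundy sequence for pile C with g(k) = mex{g(k−s) : s ∈ {2, 3, 5}, s ≤ k}:
g(0) = mex{} = 0
g(1) = mex{} = 0
g(2) = mex{0} = 1
g(3) = mex{0} = 1
g(4) = mex{0,1} = 2
g(5) = mex{0,1} = 2
g(6) = mex{0,1,2} = 3
g(7) = mex{1,2} = 0
g(8) = mex{1,2,3} = 0
g(9) = mex{0,2,3} = 1
So g(9) = 1.
The value of a disjunctive sum is the nim-sum of the parts.
Combined value = 2 XOR 3 XOR 1 = 0.

0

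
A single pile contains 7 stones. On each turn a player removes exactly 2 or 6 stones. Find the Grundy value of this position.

Compute g(0), g(1), … for moves {2, 6}:
k:     0  1  2  3  4  5  6  7
g(k):  0  0  1  1  0  0  1  1
So g(7) = 1.

1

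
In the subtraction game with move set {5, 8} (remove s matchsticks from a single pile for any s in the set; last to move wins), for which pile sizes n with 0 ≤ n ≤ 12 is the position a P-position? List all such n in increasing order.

Build the Grundy sequence with g(k) = mex{g(k−s) : s ∈ {5, 8}, s ≤ k}:
g(0) = mex{} = 0
g(1) = mex{} = 0
g(2) = mex{} = 0
g(3) = mex{} = 0
g(4) = mex{} = 0
g(5) = mex{0} = 1
g(6) = mex{0} = 1
g(7) = mex{0} = 1
g(8) = mex{0} = 1
g(9) = mex{0} = 1
g(10) = mex{0,1} = 2
g(11) = mex{0,1} = 2
g(12) = mex{0,1} = 2
The P-positions (g = 0) in 0..12 are 0, 1, 2, 3, 4.

0, 1, 2, 3, 4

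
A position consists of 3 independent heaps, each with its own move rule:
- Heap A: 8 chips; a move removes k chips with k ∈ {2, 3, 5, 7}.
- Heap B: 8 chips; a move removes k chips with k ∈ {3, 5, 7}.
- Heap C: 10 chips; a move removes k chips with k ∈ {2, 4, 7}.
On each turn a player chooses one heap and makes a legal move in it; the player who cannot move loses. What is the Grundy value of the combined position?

Grundy values for heap A (subtraction set {2, 3, 5, 7}):
g(0) = mex{} = 0
g(1) = mex{} = 0
g(2) = mex{0} = 1
g(3) = mex{0} = 1
g(4) = mex{0,1} = 2
g(5) = mex{0,1} = 2
g(6) = mex{0,1,2} = 3
g(7) = mex{0,1,2} = 3
g(8) = mex{0,1,2,3} = 4
So g(8) = 4.
For heap B, compute g(0), g(1), … with moves {3, 5, 7}:
k:     0  1  2  3  4  5  6  7  8
g(k):  0  0  0  1  1  1  2  2  2
So g(8) = 2.
Build the Grundy sequence for heap C with g(k) = mex{g(k−s) : s ∈ {2, 4, 7}, s ≤ k}:
g(0) = mex{} = 0
g(1) = mex{} = 0
g(2) = mex{0} = 1
g(3) = mex{0} = 1
g(4) = mex{0,1} = 2
g(5) = mex{0,1} = 2
g(6) = mex{1,2} = 0
g(7) = mex{0,1,2} = 3
g(8) = mex{0,2} = 1
g(9) = mex{1,2,3} = 0
g(10) = mex{0,1} = 2
So g(10) = 2.
The value of a disjunctive sum is the nim-sum of the parts.
Combined value = 4 ⊕ 2 ⊕ 2 = 4.

4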